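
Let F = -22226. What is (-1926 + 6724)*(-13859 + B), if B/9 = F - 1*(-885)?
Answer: -988042544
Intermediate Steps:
B = -192069 (B = 9*(-22226 - 1*(-885)) = 9*(-22226 + 885) = 9*(-21341) = -192069)
(-1926 + 6724)*(-13859 + B) = (-1926 + 6724)*(-13859 - 192069) = 4798*(-205928) = -988042544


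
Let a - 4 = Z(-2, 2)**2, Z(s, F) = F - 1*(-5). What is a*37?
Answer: 1961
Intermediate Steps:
Z(s, F) = 5 + F (Z(s, F) = F + 5 = 5 + F)
a = 53 (a = 4 + (5 + 2)**2 = 4 + 7**2 = 4 + 49 = 53)
a*37 = 53*37 = 1961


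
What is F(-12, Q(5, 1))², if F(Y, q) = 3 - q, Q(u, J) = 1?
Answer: 4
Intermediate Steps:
F(-12, Q(5, 1))² = (3 - 1*1)² = (3 - 1)² = 2² = 4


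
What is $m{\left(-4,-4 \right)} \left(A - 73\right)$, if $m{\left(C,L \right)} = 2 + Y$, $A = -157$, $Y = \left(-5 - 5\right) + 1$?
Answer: $1610$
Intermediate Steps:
$Y = -9$ ($Y = -10 + 1 = -9$)
$m{\left(C,L \right)} = -7$ ($m{\left(C,L \right)} = 2 - 9 = -7$)
$m{\left(-4,-4 \right)} \left(A - 73\right) = - 7 \left(-157 - 73\right) = \left(-7\right) \left(-230\right) = 1610$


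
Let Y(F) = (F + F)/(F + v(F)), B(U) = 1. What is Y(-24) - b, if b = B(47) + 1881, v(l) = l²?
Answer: -43288/23 ≈ -1882.1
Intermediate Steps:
b = 1882 (b = 1 + 1881 = 1882)
Y(F) = 2*F/(F + F²) (Y(F) = (F + F)/(F + F²) = (2*F)/(F + F²) = 2*F/(F + F²))
Y(-24) - b = 2/(1 - 24) - 1*1882 = 2/(-23) - 1882 = 2*(-1/23) - 1882 = -2/23 - 1882 = -43288/23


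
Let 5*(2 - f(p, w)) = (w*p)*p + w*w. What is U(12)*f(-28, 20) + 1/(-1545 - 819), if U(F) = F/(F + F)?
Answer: -3798949/2364 ≈ -1607.0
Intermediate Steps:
U(F) = 1/2 (U(F) = F/((2*F)) = (1/(2*F))*F = 1/2)
f(p, w) = 2 - w**2/5 - w*p**2/5 (f(p, w) = 2 - ((w*p)*p + w*w)/5 = 2 - ((p*w)*p + w**2)/5 = 2 - (w*p**2 + w**2)/5 = 2 - (w**2 + w*p**2)/5 = 2 + (-w**2/5 - w*p**2/5) = 2 - w**2/5 - w*p**2/5)
U(12)*f(-28, 20) + 1/(-1545 - 819) = (2 - 1/5*20**2 - 1/5*20*(-28)**2)/2 + 1/(-1545 - 819) = (2 - 1/5*400 - 1/5*20*784)/2 + 1/(-2364) = (2 - 80 - 3136)/2 - 1/2364 = (1/2)*(-3214) - 1/2364 = -1607 - 1/2364 = -3798949/2364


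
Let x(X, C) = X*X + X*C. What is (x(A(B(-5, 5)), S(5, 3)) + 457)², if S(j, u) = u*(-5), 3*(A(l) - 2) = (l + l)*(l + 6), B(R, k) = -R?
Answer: 152497801/81 ≈ 1.8827e+6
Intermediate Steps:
A(l) = 2 + 2*l*(6 + l)/3 (A(l) = 2 + ((l + l)*(l + 6))/3 = 2 + ((2*l)*(6 + l))/3 = 2 + (2*l*(6 + l))/3 = 2 + 2*l*(6 + l)/3)
S(j, u) = -5*u
x(X, C) = X² + C*X
(x(A(B(-5, 5)), S(5, 3)) + 457)² = ((2 + 4*(-1*(-5)) + 2*(-1*(-5))²/3)*(-5*3 + (2 + 4*(-1*(-5)) + 2*(-1*(-5))²/3)) + 457)² = ((2 + 4*5 + (⅔)*5²)*(-15 + (2 + 4*5 + (⅔)*5²)) + 457)² = ((2 + 20 + (⅔)*25)*(-15 + (2 + 20 + (⅔)*25)) + 457)² = ((2 + 20 + 50/3)*(-15 + (2 + 20 + 50/3)) + 457)² = (116*(-15 + 116/3)/3 + 457)² = ((116/3)*(71/3) + 457)² = (8236/9 + 457)² = (12349/9)² = 152497801/81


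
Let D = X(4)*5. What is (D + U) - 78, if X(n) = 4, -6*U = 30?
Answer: -63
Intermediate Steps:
U = -5 (U = -1/6*30 = -5)
D = 20 (D = 4*5 = 20)
(D + U) - 78 = (20 - 5) - 78 = 15 - 78 = -63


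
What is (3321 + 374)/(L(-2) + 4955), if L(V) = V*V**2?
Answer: 3695/4947 ≈ 0.74692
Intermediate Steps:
L(V) = V**3
(3321 + 374)/(L(-2) + 4955) = (3321 + 374)/((-2)**3 + 4955) = 3695/(-8 + 4955) = 3695/4947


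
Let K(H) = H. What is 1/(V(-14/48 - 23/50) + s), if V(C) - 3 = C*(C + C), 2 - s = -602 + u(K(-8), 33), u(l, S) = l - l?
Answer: 180000/109463401 ≈ 0.0016444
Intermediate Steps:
u(l, S) = 0
s = 604 (s = 2 - (-602 + 0) = 2 - 1*(-602) = 2 + 602 = 604)
V(C) = 3 + 2*C² (V(C) = 3 + C*(C + C) = 3 + C*(2*C) = 3 + 2*C²)
1/(V(-14/48 - 23/50) + s) = 1/((3 + 2*(-14/48 - 23/50)²) + 604) = 1/((3 + 2*(-14*1/48 - 23*1/50)²) + 604) = 1/((3 + 2*(-7/24 - 23/50)²) + 604) = 1/((3 + 2*(-451/600)²) + 604) = 1/((3 + 2*(203401/360000)) + 604) = 1/((3 + 203401/180000) + 604) = 1/(743401/180000 + 604) = 1/(109463401/180000) = 180000/109463401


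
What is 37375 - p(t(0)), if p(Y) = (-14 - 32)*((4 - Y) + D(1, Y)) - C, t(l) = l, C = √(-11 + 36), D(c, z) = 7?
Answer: 37886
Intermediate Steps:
C = 5 (C = √25 = 5)
p(Y) = -511 + 46*Y (p(Y) = (-14 - 32)*((4 - Y) + 7) - 1*5 = -46*(11 - Y) - 5 = (-506 + 46*Y) - 5 = -511 + 46*Y)
37375 - p(t(0)) = 37375 - (-511 + 46*0) = 37375 - (-511 + 0) = 37375 - 1*(-511) = 37375 + 511 = 37886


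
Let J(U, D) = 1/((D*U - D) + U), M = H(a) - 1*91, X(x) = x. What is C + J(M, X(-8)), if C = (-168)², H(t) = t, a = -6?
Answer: 19389889/687 ≈ 28224.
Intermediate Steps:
M = -97 (M = -6 - 1*91 = -6 - 91 = -97)
J(U, D) = 1/(U - D + D*U) (J(U, D) = 1/((-D + D*U) + U) = 1/(U - D + D*U))
C = 28224
C + J(M, X(-8)) = 28224 + 1/(-97 - 1*(-8) - 8*(-97)) = 28224 + 1/(-97 + 8 + 776) = 28224 + 1/687 = 19389889/687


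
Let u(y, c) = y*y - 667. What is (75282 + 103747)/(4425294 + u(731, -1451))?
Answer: 179029/4958988 ≈ 0.036102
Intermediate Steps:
u(y, c) = -667 + y**2 (u(y, c) = y**2 - 667 = -667 + y**2)
(75282 + 103747)/(4425294 + u(731, -1451)) = (75282 + 103747)/(4425294 + (-667 + 731**2)) = 179029/(4425294 + (-667 + 534361)) = 179029/(4425294 + 533694) = 179029/4958988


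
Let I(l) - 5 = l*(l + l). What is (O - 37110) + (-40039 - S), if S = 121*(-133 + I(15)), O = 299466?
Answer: 183355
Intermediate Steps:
I(l) = 5 + 2*l**2 (I(l) = 5 + l*(l + l) = 5 + l*(2*l) = 5 + 2*l**2)
S = 38962 (S = 121*(-133 + (5 + 2*15**2)) = 121*(-133 + (5 + 2*225)) = 121*(-133 + (5 + 450)) = 121*(-133 + 455) = 121*322 = 38962)
(O - 37110) + (-40039 - S) = (299466 - 37110) + (-40039 - 1*38962) = 262356 + (-40039 - 38962) = 262356 - 79001 = 183355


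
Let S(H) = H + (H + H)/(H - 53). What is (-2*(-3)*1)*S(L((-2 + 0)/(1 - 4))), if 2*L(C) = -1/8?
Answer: -817/2264 ≈ -0.36087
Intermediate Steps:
L(C) = -1/16 (L(C) = (-1/8)/2 = (-1*⅛)/2 = (½)*(-⅛) = -1/16)
S(H) = H + 2*H/(-53 + H) (S(H) = H + (2*H)/(-53 + H) = H + 2*H/(-53 + H))
(-2*(-3)*1)*S(L((-2 + 0)/(1 - 4))) = (-2*(-3)*1)*(-(-51 - 1/16)/(16*(-53 - 1/16))) = (6*1)*(-1/16*(-817/16)/(-849/16)) = 6*(-1/16*(-16/849)*(-817/16)) = 6*(-817/13584) = -817/2264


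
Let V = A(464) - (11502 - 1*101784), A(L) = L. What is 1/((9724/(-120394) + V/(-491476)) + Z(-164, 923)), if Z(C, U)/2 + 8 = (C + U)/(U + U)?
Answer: -803156072134/12403210989025 ≈ -0.064754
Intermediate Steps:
Z(C, U) = -16 + (C + U)/U (Z(C, U) = -16 + 2*((C + U)/(U + U)) = -16 + 2*((C + U)/((2*U))) = -16 + 2*((C + U)*(1/(2*U))) = -16 + 2*((C + U)/(2*U)) = -16 + (C + U)/U)
V = 90746 (V = 464 - (11502 - 1*101784) = 464 - (11502 - 101784) = 464 - 1*(-90282) = 464 + 90282 = 90746)
1/((9724/(-120394) + V/(-491476)) + Z(-164, 923)) = 1/((9724/(-120394) + 90746/(-491476)) + (-15 - 164/923)) = 1/((9724*(-1/120394) + 90746*(-1/491476)) + (-15 - 164*1/923)) = 1/((-286/3541 - 45373/245738) + (-15 - 164/923)) = 1/(-230946861/870158258 - 14009/923) = 1/(-12403210989025/803156072134) = -803156072134/12403210989025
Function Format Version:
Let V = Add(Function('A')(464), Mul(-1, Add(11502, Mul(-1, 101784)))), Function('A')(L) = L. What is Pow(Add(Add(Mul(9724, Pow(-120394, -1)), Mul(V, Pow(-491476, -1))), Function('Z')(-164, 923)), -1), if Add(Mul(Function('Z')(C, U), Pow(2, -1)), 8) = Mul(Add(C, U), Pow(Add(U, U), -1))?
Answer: Rational(-803156072134, 12403210989025) ≈ -0.064754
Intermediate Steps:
Function('Z')(C, U) = Add(-16, Mul(Pow(U, -1), Add(C, U))) (Function('Z')(C, U) = Add(-16, Mul(2, Mul(Add(C, U), Pow(Add(U, U), -1)))) = Add(-16, Mul(2, Mul(Add(C, U), Pow(Mul(2, U), -1)))) = Add(-16, Mul(2, Mul(Add(C, U), Mul(Rational(1, 2), Pow(U, -1))))) = Add(-16, Mul(2, Mul(Rational(1, 2), Pow(U, -1), Add(C, U)))) = Add(-16, Mul(Pow(U, -1), Add(C, U))))
V = 90746 (V = Add(464, Mul(-1, Add(11502, Mul(-1, 101784)))) = Add(464, Mul(-1, Add(11502, -101784))) = Add(464, Mul(-1, -90282)) = Add(464, 90282) = 90746)
Pow(Add(Add(Mul(9724, Pow(-120394, -1)), Mul(V, Pow(-491476, -1))), Function('Z')(-164, 923)), -1) = Pow(Add(Add(Mul(9724, Pow(-120394, -1)), Mul(90746, Pow(-491476, -1))), Add(-15, Mul(-164, Pow(923, -1)))), -1) = Pow(Add(Add(Mul(9724, Rational(-1, 120394)), Mul(90746, Rational(-1, 491476))), Add(-15, Mul(-164, Rational(1, 923)))), -1) = Pow(Add(Add(Rational(-286, 3541), Rational(-45373, 245738)), Add(-15, Rational(-164, 923))), -1) = Pow(Add(Rational(-230946861, 870158258), Rational(-14009, 923)), -1) = Pow(Rational(-12403210989025, 803156072134), -1) = Rational(-803156072134, 12403210989025)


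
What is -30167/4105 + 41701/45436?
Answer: -1199485207/186514780 ≈ -6.4310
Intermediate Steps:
-30167/4105 + 41701/45436 = -1199485207/186514780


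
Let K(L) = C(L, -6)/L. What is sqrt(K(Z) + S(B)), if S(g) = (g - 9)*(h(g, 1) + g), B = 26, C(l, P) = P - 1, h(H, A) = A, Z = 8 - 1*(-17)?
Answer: 2*sqrt(2867)/5 ≈ 21.418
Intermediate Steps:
Z = 25 (Z = 8 + 17 = 25)
C(l, P) = -1 + P
S(g) = (1 + g)*(-9 + g) (S(g) = (g - 9)*(1 + g) = (-9 + g)*(1 + g) = (1 + g)*(-9 + g))
K(L) = -7/L (K(L) = (-1 - 6)/L = -7/L)
sqrt(K(Z) + S(B)) = sqrt(-7/25 + (-9 + 26**2 - 8*26)) = sqrt(-7*1/25 + (-9 + 676 - 208)) = sqrt(-7/25 + 459) = sqrt(11468/25) = 2*sqrt(2867)/5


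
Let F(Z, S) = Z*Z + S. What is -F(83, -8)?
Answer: -6881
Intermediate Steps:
F(Z, S) = S + Z² (F(Z, S) = Z² + S = S + Z²)
-F(83, -8) = -(-8 + 83²) = -(-8 + 6889) = -1*6881 = -6881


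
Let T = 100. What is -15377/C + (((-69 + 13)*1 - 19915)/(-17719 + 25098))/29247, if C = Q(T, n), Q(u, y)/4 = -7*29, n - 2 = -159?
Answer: 1106183236883/58413551252 ≈ 18.937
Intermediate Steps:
n = -157 (n = 2 - 159 = -157)
Q(u, y) = -812 (Q(u, y) = 4*(-7*29) = 4*(-203) = -812)
C = -812
-15377/C + (((-69 + 13)*1 - 19915)/(-17719 + 25098))/29247 = -15377/(-812) + (((-69 + 13)*1 - 19915)/(-17719 + 25098))/29247 = -15377*(-1/812) + ((-56*1 - 19915)/7379)*(1/29247) = 15377/812 + ((-56 - 19915)*(1/7379))*(1/29247) = 15377/812 - 19971*1/7379*(1/29247) = 15377/812 - 19971/7379*1/29247 = 15377/812 - 6657/71937871 = 1106183236883/58413551252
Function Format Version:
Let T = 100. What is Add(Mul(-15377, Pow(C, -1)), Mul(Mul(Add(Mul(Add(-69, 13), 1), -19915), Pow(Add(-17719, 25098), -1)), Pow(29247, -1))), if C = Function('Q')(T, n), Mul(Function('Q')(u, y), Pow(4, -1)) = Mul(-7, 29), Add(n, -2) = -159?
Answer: Rational(1106183236883, 58413551252) ≈ 18.937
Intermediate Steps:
n = -157 (n = Add(2, -159) = -157)
Function('Q')(u, y) = -812 (Function('Q')(u, y) = Mul(4, Mul(-7, 29)) = Mul(4, -203) = -812)
C = -812
Add(Mul(-15377, Pow(C, -1)), Mul(Mul(Add(Mul(Add(-69, 13), 1), -19915), Pow(Add(-17719, 25098), -1)), Pow(29247, -1))) = Add(Mul(-15377, Pow(-812, -1)), Mul(Mul(Add(Mul(Add(-69, 13), 1), -19915), Pow(Add(-17719, 25098), -1)), Pow(29247, -1))) = Add(Mul(-15377, Rational(-1, 812)), Mul(Mul(Add(Mul(-56, 1), -19915), Pow(7379, -1)), Rational(1, 29247))) = Add(Rational(15377, 812), Mul(Mul(Add(-56, -19915), Rational(1, 7379)), Rational(1, 29247))) = Add(Rational(15377, 812), Mul(Mul(-19971, Rational(1, 7379)), Rational(1, 29247))) = Add(Rational(15377, 812), Mul(Rational(-19971, 7379), Rational(1, 29247))) = Add(Rational(15377, 812), Rational(-6657, 71937871)) = Rational(1106183236883, 58413551252)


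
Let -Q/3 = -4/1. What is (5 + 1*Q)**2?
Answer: 289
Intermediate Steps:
Q = 12 (Q = -(-12)/1 = -(-12) = -3*(-4) = 12)
(5 + 1*Q)**2 = (5 + 1*12)**2 = (5 + 12)**2 = 17**2 = 289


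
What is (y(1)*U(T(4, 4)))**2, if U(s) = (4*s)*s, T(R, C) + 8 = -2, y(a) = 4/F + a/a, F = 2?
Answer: 1440000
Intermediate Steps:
y(a) = 3 (y(a) = 4/2 + a/a = 4*(1/2) + 1 = 2 + 1 = 3)
T(R, C) = -10 (T(R, C) = -8 - 2 = -10)
U(s) = 4*s**2
(y(1)*U(T(4, 4)))**2 = (3*(4*(-10)**2))**2 = (3*(4*100))**2 = (3*400)**2 = 1200**2 = 1440000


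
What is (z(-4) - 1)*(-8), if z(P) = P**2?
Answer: -120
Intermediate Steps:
(z(-4) - 1)*(-8) = ((-4)**2 - 1)*(-8) = (16 - 1)*(-8) = 15*(-8) = -120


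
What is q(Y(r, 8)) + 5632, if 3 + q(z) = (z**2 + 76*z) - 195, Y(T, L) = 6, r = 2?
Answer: 5926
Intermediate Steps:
q(z) = -198 + z**2 + 76*z (q(z) = -3 + ((z**2 + 76*z) - 195) = -3 + (-195 + z**2 + 76*z) = -198 + z**2 + 76*z)
q(Y(r, 8)) + 5632 = (-198 + 6**2 + 76*6) + 5632 = (-198 + 36 + 456) + 5632 = 294 + 5632 = 5926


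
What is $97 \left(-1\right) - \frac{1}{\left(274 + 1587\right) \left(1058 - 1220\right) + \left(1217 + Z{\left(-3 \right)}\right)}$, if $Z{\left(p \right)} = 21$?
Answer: $- \frac{29123667}{300244} \approx -97.0$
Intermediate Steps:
$97 \left(-1\right) - \frac{1}{\left(274 + 1587\right) \left(1058 - 1220\right) + \left(1217 + Z{\left(-3 \right)}\right)} = 97 \left(-1\right) - \frac{1}{\left(274 + 1587\right) \left(1058 - 1220\right) + \left(1217 + 21\right)} = -97 - \frac{1}{1861 \left(-162\right) + 1238} = -97 - \frac{1}{-301482 + 1238} = -97 - \frac{1}{-300244} = -97 - - \frac{1}{300244} = -97 + \frac{1}{300244} = - \frac{29123667}{300244}$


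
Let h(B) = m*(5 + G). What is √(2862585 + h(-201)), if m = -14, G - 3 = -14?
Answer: √2862669 ≈ 1691.9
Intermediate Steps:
G = -11 (G = 3 - 14 = -11)
h(B) = 84 (h(B) = -14*(5 - 11) = -14*(-6) = 84)
√(2862585 + h(-201)) = √(2862585 + 84) = √2862669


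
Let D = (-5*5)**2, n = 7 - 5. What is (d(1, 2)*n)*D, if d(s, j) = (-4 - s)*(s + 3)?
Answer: -25000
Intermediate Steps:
d(s, j) = (-4 - s)*(3 + s)
n = 2
D = 625 (D = (-25)**2 = 625)
(d(1, 2)*n)*D = ((-12 - 1*1**2 - 7*1)*2)*625 = ((-12 - 1*1 - 7)*2)*625 = ((-12 - 1 - 7)*2)*625 = -20*2*625 = -40*625 = -25000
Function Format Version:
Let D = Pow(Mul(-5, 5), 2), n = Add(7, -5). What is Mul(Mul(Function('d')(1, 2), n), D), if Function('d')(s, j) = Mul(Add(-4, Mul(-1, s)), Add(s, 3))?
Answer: -25000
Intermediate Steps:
Function('d')(s, j) = Mul(Add(-4, Mul(-1, s)), Add(3, s))
n = 2
D = 625 (D = Pow(-25, 2) = 625)
Mul(Mul(Function('d')(1, 2), n), D) = Mul(Mul(Add(-12, Mul(-1, Pow(1, 2)), Mul(-7, 1)), 2), 625) = Mul(Mul(Add(-12, Mul(-1, 1), -7), 2), 625) = Mul(Mul(Add(-12, -1, -7), 2), 625) = Mul(Mul(-20, 2), 625) = Mul(-40, 625) = -25000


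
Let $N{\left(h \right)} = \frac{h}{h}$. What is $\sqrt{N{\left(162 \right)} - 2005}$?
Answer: $2 i \sqrt{501} \approx 44.766 i$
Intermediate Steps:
$N{\left(h \right)} = 1$
$\sqrt{N{\left(162 \right)} - 2005} = \sqrt{1 - 2005} = \sqrt{-2004} = 2 i \sqrt{501}$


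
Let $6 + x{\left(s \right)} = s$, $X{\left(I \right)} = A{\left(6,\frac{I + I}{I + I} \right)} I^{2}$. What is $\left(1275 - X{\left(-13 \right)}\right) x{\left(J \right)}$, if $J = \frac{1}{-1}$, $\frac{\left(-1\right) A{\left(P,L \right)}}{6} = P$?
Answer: $-51513$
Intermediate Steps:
$A{\left(P,L \right)} = - 6 P$
$J = -1$
$X{\left(I \right)} = - 36 I^{2}$ ($X{\left(I \right)} = \left(-6\right) 6 I^{2} = - 36 I^{2}$)
$x{\left(s \right)} = -6 + s$
$\left(1275 - X{\left(-13 \right)}\right) x{\left(J \right)} = \left(1275 - - 36 \left(-13\right)^{2}\right) \left(-6 - 1\right) = \left(1275 - \left(-36\right) 169\right) \left(-7\right) = \left(1275 - -6084\right) \left(-7\right) = \left(1275 + 6084\right) \left(-7\right) = 7359 \left(-7\right) = -51513$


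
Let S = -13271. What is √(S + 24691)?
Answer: 2*√2855 ≈ 106.86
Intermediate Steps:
√(S + 24691) = √(-13271 + 24691) = √11420 = 2*√2855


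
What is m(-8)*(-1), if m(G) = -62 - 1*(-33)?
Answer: 29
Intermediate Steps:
m(G) = -29 (m(G) = -62 + 33 = -29)
m(-8)*(-1) = -29*(-1) = 29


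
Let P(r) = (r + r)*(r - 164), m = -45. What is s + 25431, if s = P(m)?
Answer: 44241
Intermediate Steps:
P(r) = 2*r*(-164 + r) (P(r) = (2*r)*(-164 + r) = 2*r*(-164 + r))
s = 18810 (s = 2*(-45)*(-164 - 45) = 2*(-45)*(-209) = 18810)
s + 25431 = 18810 + 25431 = 44241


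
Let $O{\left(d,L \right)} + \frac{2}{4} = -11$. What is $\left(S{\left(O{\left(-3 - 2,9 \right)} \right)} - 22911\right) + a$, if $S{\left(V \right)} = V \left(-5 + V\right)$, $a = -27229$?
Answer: $- \frac{199801}{4} \approx -49950.0$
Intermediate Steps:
$O{\left(d,L \right)} = - \frac{23}{2}$ ($O{\left(d,L \right)} = - \frac{1}{2} - 11 = - \frac{23}{2}$)
$\left(S{\left(O{\left(-3 - 2,9 \right)} \right)} - 22911\right) + a = \left(- \frac{23 \left(-5 - \frac{23}{2}\right)}{2} - 22911\right) - 27229 = \left(\left(- \frac{23}{2}\right) \left(- \frac{33}{2}\right) - 22911\right) - 27229 = \left(\frac{759}{4} - 22911\right) - 27229 = - \frac{90885}{4} - 27229 = - \frac{199801}{4}$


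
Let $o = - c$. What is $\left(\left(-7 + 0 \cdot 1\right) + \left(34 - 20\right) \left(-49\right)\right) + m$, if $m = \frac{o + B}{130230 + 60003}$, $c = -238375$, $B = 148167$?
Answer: $- \frac{131444927}{190233} \approx -690.97$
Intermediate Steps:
$o = 238375$ ($o = \left(-1\right) \left(-238375\right) = 238375$)
$m = \frac{386542}{190233}$ ($m = \frac{238375 + 148167}{130230 + 60003} = \frac{386542}{190233} \approx 2.0319$)
$\left(\left(-7 + 0 \cdot 1\right) + \left(34 - 20\right) \left(-49\right)\right) + m = \left(\left(-7 + 0 \cdot 1\right) + \left(34 - 20\right) \left(-49\right)\right) + \frac{386542}{190233} = \left(\left(-7 + 0\right) + \left(34 - 20\right) \left(-49\right)\right) + \frac{386542}{190233} = \left(-7 + 14 \left(-49\right)\right) + \frac{386542}{190233} = \left(-7 - 686\right) + \frac{386542}{190233} = -693 + \frac{386542}{190233} = - \frac{131444927}{190233}$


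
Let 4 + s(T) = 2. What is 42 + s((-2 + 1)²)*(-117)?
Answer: 276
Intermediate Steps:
s(T) = -2 (s(T) = -4 + 2 = -2)
42 + s((-2 + 1)²)*(-117) = 42 - 2*(-117) = 42 + 234 = 276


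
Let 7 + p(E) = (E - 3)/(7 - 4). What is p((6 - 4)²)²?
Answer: 400/9 ≈ 44.444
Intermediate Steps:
p(E) = -8 + E/3 (p(E) = -7 + (E - 3)/(7 - 4) = -7 + (-3 + E)/3 = -7 + (-3 + E)*(⅓) = -7 + (-1 + E/3) = -8 + E/3)
p((6 - 4)²)² = (-8 + (6 - 4)²/3)² = (-8 + (⅓)*2²)² = (-8 + (⅓)*4)² = (-8 + 4/3)² = (-20/3)² = 400/9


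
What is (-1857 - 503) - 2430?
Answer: -4790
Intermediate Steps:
(-1857 - 503) - 2430 = -2360 - 2430 = -4790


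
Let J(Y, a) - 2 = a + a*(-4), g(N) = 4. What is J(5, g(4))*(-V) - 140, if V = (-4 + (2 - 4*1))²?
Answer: 220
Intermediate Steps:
J(Y, a) = 2 - 3*a (J(Y, a) = 2 + (a + a*(-4)) = 2 + (a - 4*a) = 2 - 3*a)
V = 36 (V = (-4 + (2 - 4))² = (-4 - 2)² = (-6)² = 36)
J(5, g(4))*(-V) - 140 = (2 - 3*4)*(-1*36) - 140 = (2 - 12)*(-36) - 140 = -10*(-36) - 140 = 360 - 140 = 220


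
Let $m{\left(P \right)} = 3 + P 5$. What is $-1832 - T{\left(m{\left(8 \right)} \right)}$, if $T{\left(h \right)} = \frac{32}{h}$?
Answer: $- \frac{78808}{43} \approx -1832.7$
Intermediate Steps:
$m{\left(P \right)} = 3 + 5 P$
$-1832 - T{\left(m{\left(8 \right)} \right)} = -1832 - \frac{32}{3 + 5 \cdot 8} = -1832 - \frac{32}{3 + 40} = -1832 - \frac{32}{43} = - \frac{78808}{43}$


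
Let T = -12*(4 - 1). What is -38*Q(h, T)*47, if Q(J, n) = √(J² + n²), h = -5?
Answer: -1786*√1321 ≈ -64913.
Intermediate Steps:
T = -36 (T = -12*3 = -3*12 = -36)
-38*Q(h, T)*47 = -38*√((-5)² + (-36)²)*47 = -38*√(25 + 1296)*47 = -38*√1321*47 = -1786*√1321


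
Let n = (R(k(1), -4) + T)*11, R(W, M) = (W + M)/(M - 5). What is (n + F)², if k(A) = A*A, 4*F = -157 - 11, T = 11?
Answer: 61504/9 ≈ 6833.8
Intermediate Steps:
F = -42 (F = (-157 - 11)/4 = (¼)*(-168) = -42)
k(A) = A²
R(W, M) = (M + W)/(-5 + M)
n = 374/3 (n = ((-4 + 1²)/(-5 - 4) + 11)*11 = ((-4 + 1)/(-9) + 11)*11 = (-⅑*(-3) + 11)*11 = (⅓ + 11)*11 = (34/3)*11 = 374/3 ≈ 124.67)
(n + F)² = (374/3 - 42)² = (248/3)² = 61504/9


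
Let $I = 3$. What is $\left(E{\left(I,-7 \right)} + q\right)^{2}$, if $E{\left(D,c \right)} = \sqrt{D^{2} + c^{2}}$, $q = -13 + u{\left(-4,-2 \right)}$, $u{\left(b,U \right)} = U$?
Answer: $\left(15 - \sqrt{58}\right)^{2} \approx 54.527$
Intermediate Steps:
$q = -15$ ($q = -13 - 2 = -15$)
$\left(E{\left(I,-7 \right)} + q\right)^{2} = \left(\sqrt{3^{2} + \left(-7\right)^{2}} - 15\right)^{2} = \left(\sqrt{9 + 49} - 15\right)^{2} = \left(\sqrt{58} - 15\right)^{2} = \left(-15 + \sqrt{58}\right)^{2}$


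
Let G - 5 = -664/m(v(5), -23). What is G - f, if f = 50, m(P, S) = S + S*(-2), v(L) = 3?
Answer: -1699/23 ≈ -73.870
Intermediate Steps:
m(P, S) = -S (m(P, S) = S - 2*S = -S)
G = -549/23 (G = 5 - 664/((-1*(-23))) = 5 - 664/23 = -549/23 ≈ -23.870)
G - f = -549/23 - 1*50 = -549/23 - 50 = -1699/23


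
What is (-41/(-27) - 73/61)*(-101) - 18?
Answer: -83176/1647 ≈ -50.502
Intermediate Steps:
(-41/(-27) - 73/61)*(-101) - 18 = (-41*(-1/27) - 73*1/61)*(-101) - 18 = (41/27 - 73/61)*(-101) - 18 = (530/1647)*(-101) - 18 = -53530/1647 - 18 = -83176/1647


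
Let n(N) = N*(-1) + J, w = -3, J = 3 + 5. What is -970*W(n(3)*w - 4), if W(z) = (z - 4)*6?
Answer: 133860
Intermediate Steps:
J = 8
n(N) = 8 - N (n(N) = N*(-1) + 8 = -N + 8 = 8 - N)
W(z) = -24 + 6*z (W(z) = (-4 + z)*6 = -24 + 6*z)
-970*W(n(3)*w - 4) = -970*(-24 + 6*((8 - 1*3)*(-3) - 4)) = -970*(-24 + 6*((8 - 3)*(-3) - 4)) = -970*(-24 + 6*(5*(-3) - 4)) = -970*(-24 + 6*(-15 - 4)) = -970*(-24 + 6*(-19)) = -970*(-24 - 114) = -970*(-138) = 133860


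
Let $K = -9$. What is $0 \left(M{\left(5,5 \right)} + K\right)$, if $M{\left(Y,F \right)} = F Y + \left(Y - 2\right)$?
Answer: $0$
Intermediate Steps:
$M{\left(Y,F \right)} = -2 + Y + F Y$ ($M{\left(Y,F \right)} = F Y + \left(-2 + Y\right) = -2 + Y + F Y$)
$0 \left(M{\left(5,5 \right)} + K\right) = 0 \left(\left(-2 + 5 + 5 \cdot 5\right) - 9\right) = 0 \left(\left(-2 + 5 + 25\right) - 9\right) = 0 \left(28 - 9\right) = 0 \cdot 19 = 0$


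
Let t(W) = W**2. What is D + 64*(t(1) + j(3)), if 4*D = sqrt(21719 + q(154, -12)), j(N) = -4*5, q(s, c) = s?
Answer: -1216 + sqrt(21873)/4 ≈ -1179.0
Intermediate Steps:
j(N) = -20
D = sqrt(21873)/4 (D = sqrt(21719 + 154)/4 = sqrt(21873)/4 ≈ 36.974)
D + 64*(t(1) + j(3)) = sqrt(21873)/4 + 64*(1**2 - 20) = sqrt(21873)/4 + 64*(1 - 20) = sqrt(21873)/4 + 64*(-19) = sqrt(21873)/4 - 1216 = -1216 + sqrt(21873)/4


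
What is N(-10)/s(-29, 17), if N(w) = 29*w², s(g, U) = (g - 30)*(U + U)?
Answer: -1450/1003 ≈ -1.4457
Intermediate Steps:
s(g, U) = 2*U*(-30 + g) (s(g, U) = (-30 + g)*(2*U) = 2*U*(-30 + g))
N(-10)/s(-29, 17) = (29*(-10)²)/((2*17*(-30 - 29))) = (29*100)/((2*17*(-59))) = 2900/(-2006) = 2900*(-1/2006) = -1450/1003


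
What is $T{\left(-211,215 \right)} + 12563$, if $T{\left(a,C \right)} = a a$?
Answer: $57084$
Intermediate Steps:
$T{\left(a,C \right)} = a^{2}$
$T{\left(-211,215 \right)} + 12563 = \left(-211\right)^{2} + 12563 = 44521 + 12563 = 57084$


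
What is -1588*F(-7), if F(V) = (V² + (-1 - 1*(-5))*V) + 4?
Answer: -39700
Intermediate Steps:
F(V) = 4 + V² + 4*V (F(V) = (V² + (-1 + 5)*V) + 4 = (V² + 4*V) + 4 = 4 + V² + 4*V)
-1588*F(-7) = -1588*(4 + (-7)² + 4*(-7)) = -1588*(4 + 49 - 28) = -1588*25 = -39700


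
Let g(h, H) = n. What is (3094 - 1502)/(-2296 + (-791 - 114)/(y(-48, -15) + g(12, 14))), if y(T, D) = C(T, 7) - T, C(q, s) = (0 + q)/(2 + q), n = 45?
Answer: -3443496/4987063 ≈ -0.69049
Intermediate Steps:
g(h, H) = 45
C(q, s) = q/(2 + q)
y(T, D) = -T + T/(2 + T) (y(T, D) = T/(2 + T) - T = -T + T/(2 + T))
(3094 - 1502)/(-2296 + (-791 - 114)/(y(-48, -15) + g(12, 14))) = (3094 - 1502)/(-2296 + (-791 - 114)/(-48*(-1 - 1*(-48))/(2 - 48) + 45)) = 1592/(-2296 - 905/(-48*(-1 + 48)/(-46) + 45)) = 1592/(-2296 - 905/(-48*(-1/46)*47 + 45)) = 1592/(-2296 - 905/(1128/23 + 45)) = 1592/(-2296 - 905/2163/23) = 1592/(-2296 - 905*23/2163) = 1592/(-2296 - 20815/2163) = 1592/(-4987063/2163) = 1592*(-2163/4987063) = -3443496/4987063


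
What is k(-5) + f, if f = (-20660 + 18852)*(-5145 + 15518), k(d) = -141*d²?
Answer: -18757909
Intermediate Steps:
f = -18754384 (f = -1808*10373 = -18754384)
k(-5) + f = -141*(-5)² - 18754384 = -141*25 - 18754384 = -3525 - 18754384 = -18757909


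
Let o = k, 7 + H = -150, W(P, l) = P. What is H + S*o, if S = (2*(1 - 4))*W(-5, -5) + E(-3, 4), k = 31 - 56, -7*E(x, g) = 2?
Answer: -6299/7 ≈ -899.86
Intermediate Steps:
E(x, g) = -2/7 (E(x, g) = -⅐*2 = -2/7)
k = -25
H = -157 (H = -7 - 150 = -157)
o = -25
S = 208/7 (S = (2*(1 - 4))*(-5) - 2/7 = (2*(-3))*(-5) - 2/7 = -6*(-5) - 2/7 = 30 - 2/7 = 208/7 ≈ 29.714)
H + S*o = -157 + (208/7)*(-25) = -157 - 5200/7 = -6299/7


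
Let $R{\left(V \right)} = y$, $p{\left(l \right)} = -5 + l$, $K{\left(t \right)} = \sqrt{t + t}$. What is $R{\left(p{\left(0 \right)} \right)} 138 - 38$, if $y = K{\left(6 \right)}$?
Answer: $-38 + 276 \sqrt{3} \approx 440.05$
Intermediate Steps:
$K{\left(t \right)} = \sqrt{2} \sqrt{t}$ ($K{\left(t \right)} = \sqrt{2 t} = \sqrt{2} \sqrt{t}$)
$y = 2 \sqrt{3}$ ($y = \sqrt{2} \sqrt{6} = 2 \sqrt{3} \approx 3.4641$)
$R{\left(V \right)} = 2 \sqrt{3}$
$R{\left(p{\left(0 \right)} \right)} 138 - 38 = 2 \sqrt{3} \cdot 138 - 38 = 276 \sqrt{3} - 38 = -38 + 276 \sqrt{3}$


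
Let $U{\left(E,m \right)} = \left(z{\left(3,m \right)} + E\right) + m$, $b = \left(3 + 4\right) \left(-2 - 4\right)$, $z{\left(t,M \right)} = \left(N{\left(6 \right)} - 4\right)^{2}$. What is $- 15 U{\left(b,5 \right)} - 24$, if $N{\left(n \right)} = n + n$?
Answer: $-429$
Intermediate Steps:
$N{\left(n \right)} = 2 n$
$z{\left(t,M \right)} = 64$ ($z{\left(t,M \right)} = \left(2 \cdot 6 - 4\right)^{2} = \left(12 - 4\right)^{2} = 8^{2} = 64$)
$b = -42$ ($b = 7 \left(-6\right) = -42$)
$U{\left(E,m \right)} = 64 + E + m$ ($U{\left(E,m \right)} = \left(64 + E\right) + m = 64 + E + m$)
$- 15 U{\left(b,5 \right)} - 24 = - 15 \left(64 - 42 + 5\right) - 24 = \left(-15\right) 27 - 24 = -405 - 24 = -429$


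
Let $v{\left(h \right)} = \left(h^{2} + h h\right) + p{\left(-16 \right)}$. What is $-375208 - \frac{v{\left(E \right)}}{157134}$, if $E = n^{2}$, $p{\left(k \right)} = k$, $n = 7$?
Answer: $- \frac{29478969329}{78567} \approx -3.7521 \cdot 10^{5}$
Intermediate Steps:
$E = 49$ ($E = 7^{2} = 49$)
$v{\left(h \right)} = -16 + 2 h^{2}$ ($v{\left(h \right)} = \left(h^{2} + h h\right) - 16 = \left(h^{2} + h^{2}\right) - 16 = 2 h^{2} - 16 = -16 + 2 h^{2}$)
$-375208 - \frac{v{\left(E \right)}}{157134} = -375208 - \frac{-16 + 2 \cdot 49^{2}}{157134} = -375208 - \left(-16 + 2 \cdot 2401\right) \frac{1}{157134} = -375208 - \left(-16 + 4802\right) \frac{1}{157134} = -375208 - 4786 \cdot \frac{1}{157134} = -375208 - \frac{2393}{78567} = - \frac{29478969329}{78567}$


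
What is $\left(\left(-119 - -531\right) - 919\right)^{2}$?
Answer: $257049$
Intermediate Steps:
$\left(\left(-119 - -531\right) - 919\right)^{2} = \left(\left(-119 + 531\right) - 919\right)^{2} = \left(412 - 919\right)^{2} = \left(-507\right)^{2} = 257049$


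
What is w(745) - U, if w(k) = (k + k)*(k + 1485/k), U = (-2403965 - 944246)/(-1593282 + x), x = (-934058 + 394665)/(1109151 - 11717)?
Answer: 1946136702477218046/1748522377781 ≈ 1.1130e+6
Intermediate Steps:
x = -539393/1097434 ≈ -0.49150
U = 3674440590574/1748522377781 (U = (-2403965 - 944246)/(-1593282 - 539393/1097434) = -3348211/(-1748522377781/1097434) = -3348211*(-1097434/1748522377781) = 3674440590574/1748522377781 ≈ 2.1015)
w(k) = 2*k*(k + 1485/k) (w(k) = (2*k)*(k + 1485/k) = 2*k*(k + 1485/k))
w(745) - U = (2970 + 2*745²) - 1*3674440590574/1748522377781 = (2970 + 2*555025) - 3674440590574/1748522377781 = (2970 + 1110050) - 3674440590574/1748522377781 = 1113020 - 3674440590574/1748522377781 = 1946136702477218046/1748522377781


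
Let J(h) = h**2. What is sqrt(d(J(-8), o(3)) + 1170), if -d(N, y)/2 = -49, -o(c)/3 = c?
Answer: 2*sqrt(317) ≈ 35.609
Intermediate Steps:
o(c) = -3*c
d(N, y) = 98 (d(N, y) = -2*(-49) = 98)
sqrt(d(J(-8), o(3)) + 1170) = sqrt(98 + 1170) = sqrt(1268) = 2*sqrt(317)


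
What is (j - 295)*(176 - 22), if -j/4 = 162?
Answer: -145222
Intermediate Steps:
j = -648 (j = -4*162 = -648)
(j - 295)*(176 - 22) = (-648 - 295)*(176 - 22) = -943*154 = -145222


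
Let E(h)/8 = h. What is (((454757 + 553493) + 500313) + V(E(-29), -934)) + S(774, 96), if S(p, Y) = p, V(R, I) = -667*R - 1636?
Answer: 1662445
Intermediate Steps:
E(h) = 8*h
V(R, I) = -1636 - 667*R
(((454757 + 553493) + 500313) + V(E(-29), -934)) + S(774, 96) = (((454757 + 553493) + 500313) + (-1636 - 5336*(-29))) + 774 = ((1008250 + 500313) + (-1636 - 667*(-232))) + 774 = (1508563 + (-1636 + 154744)) + 774 = (1508563 + 153108) + 774 = 1661671 + 774 = 1662445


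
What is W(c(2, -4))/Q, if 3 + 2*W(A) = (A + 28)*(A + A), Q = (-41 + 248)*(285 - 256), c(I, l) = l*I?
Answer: -323/12006 ≈ -0.026903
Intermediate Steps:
c(I, l) = I*l
Q = 6003 (Q = 207*29 = 6003)
W(A) = -3/2 + A*(28 + A) (W(A) = -3/2 + ((A + 28)*(A + A))/2 = -3/2 + ((28 + A)*(2*A))/2 = -3/2 + (2*A*(28 + A))/2 = -3/2 + A*(28 + A))
W(c(2, -4))/Q = (-3/2 + (2*(-4))² + 28*(2*(-4)))/6003 = (-3/2 + (-8)² + 28*(-8))*(1/6003) = (-3/2 + 64 - 224)*(1/6003) = -323/2*1/6003 = -323/12006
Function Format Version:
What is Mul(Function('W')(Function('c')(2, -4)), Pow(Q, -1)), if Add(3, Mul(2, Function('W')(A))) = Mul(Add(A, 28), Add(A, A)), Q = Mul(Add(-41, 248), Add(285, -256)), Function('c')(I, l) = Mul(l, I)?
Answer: Rational(-323, 12006) ≈ -0.026903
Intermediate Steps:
Function('c')(I, l) = Mul(I, l)
Q = 6003 (Q = Mul(207, 29) = 6003)
Function('W')(A) = Add(Rational(-3, 2), Mul(A, Add(28, A))) (Function('W')(A) = Add(Rational(-3, 2), Mul(Rational(1, 2), Mul(Add(A, 28), Add(A, A)))) = Add(Rational(-3, 2), Mul(Rational(1, 2), Mul(Add(28, A), Mul(2, A)))) = Add(Rational(-3, 2), Mul(Rational(1, 2), Mul(2, A, Add(28, A)))) = Add(Rational(-3, 2), Mul(A, Add(28, A))))
Mul(Function('W')(Function('c')(2, -4)), Pow(Q, -1)) = Mul(Add(Rational(-3, 2), Pow(Mul(2, -4), 2), Mul(28, Mul(2, -4))), Pow(6003, -1)) = Mul(Add(Rational(-3, 2), Pow(-8, 2), Mul(28, -8)), Rational(1, 6003)) = Mul(Add(Rational(-3, 2), 64, -224), Rational(1, 6003)) = Mul(Rational(-323, 2), Rational(1, 6003)) = Rational(-323, 12006)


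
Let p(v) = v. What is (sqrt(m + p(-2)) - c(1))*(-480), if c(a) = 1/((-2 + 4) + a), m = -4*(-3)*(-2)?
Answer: 160 - 480*I*sqrt(26) ≈ 160.0 - 2447.5*I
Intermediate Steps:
m = -24 (m = 12*(-2) = -24)
c(a) = 1/(2 + a)
(sqrt(m + p(-2)) - c(1))*(-480) = (sqrt(-24 - 2) - 1/(2 + 1))*(-480) = (sqrt(-26) - 1/3)*(-480) = (I*sqrt(26) - 1*1/3)*(-480) = (I*sqrt(26) - 1/3)*(-480) = (-1/3 + I*sqrt(26))*(-480) = 160 - 480*I*sqrt(26)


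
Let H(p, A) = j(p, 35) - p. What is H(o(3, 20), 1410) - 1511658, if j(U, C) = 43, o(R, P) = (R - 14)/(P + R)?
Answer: -34767134/23 ≈ -1.5116e+6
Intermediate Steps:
o(R, P) = (-14 + R)/(P + R)
H(p, A) = 43 - p
H(o(3, 20), 1410) - 1511658 = (43 - (-14 + 3)/(20 + 3)) - 1511658 = (43 - (-11)/23) - 1511658 = (43 - 1*(-11/23)) - 1511658 = (43 + 11/23) - 1511658 = 1000/23 - 1511658 = -34767134/23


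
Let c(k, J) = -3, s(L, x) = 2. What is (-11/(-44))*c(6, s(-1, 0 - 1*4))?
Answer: -3/4 ≈ -0.75000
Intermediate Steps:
(-11/(-44))*c(6, s(-1, 0 - 1*4)) = -11/(-44)*(-3) = -11*(-1/44)*(-3) = (1/4)*(-3) = -3/4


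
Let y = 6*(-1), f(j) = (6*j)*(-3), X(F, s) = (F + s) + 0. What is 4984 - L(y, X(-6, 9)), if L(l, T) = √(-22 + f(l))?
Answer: 4984 - √86 ≈ 4974.7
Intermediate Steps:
X(F, s) = F + s
f(j) = -18*j
y = -6
L(l, T) = √(-22 - 18*l)
4984 - L(y, X(-6, 9)) = 4984 - √(-22 - 18*(-6)) = 4984 - √(-22 + 108) = 4984 - √86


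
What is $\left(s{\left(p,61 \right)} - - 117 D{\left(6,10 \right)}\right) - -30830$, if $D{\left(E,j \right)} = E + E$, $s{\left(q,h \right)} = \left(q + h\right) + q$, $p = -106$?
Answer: $32083$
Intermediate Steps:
$s{\left(q,h \right)} = h + 2 q$ ($s{\left(q,h \right)} = \left(h + q\right) + q = h + 2 q$)
$D{\left(E,j \right)} = 2 E$
$\left(s{\left(p,61 \right)} - - 117 D{\left(6,10 \right)}\right) - -30830 = \left(\left(61 + 2 \left(-106\right)\right) - - 117 \cdot 2 \cdot 6\right) - -30830 = \left(\left(61 - 212\right) - \left(-117\right) 12\right) + 30830 = \left(-151 - -1404\right) + 30830 = \left(-151 + 1404\right) + 30830 = 1253 + 30830 = 32083$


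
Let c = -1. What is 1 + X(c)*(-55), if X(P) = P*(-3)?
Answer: -164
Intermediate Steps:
X(P) = -3*P
1 + X(c)*(-55) = 1 - 3*(-1)*(-55) = 1 + 3*(-55) = 1 - 165 = -164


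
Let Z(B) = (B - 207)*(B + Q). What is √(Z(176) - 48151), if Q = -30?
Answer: 3*I*√5853 ≈ 229.51*I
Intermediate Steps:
Z(B) = (-207 + B)*(-30 + B) (Z(B) = (B - 207)*(B - 30) = (-207 + B)*(-30 + B))
√(Z(176) - 48151) = √((6210 + 176² - 237*176) - 48151) = √((6210 + 30976 - 41712) - 48151) = √(-4526 - 48151) = √(-52677) = 3*I*√5853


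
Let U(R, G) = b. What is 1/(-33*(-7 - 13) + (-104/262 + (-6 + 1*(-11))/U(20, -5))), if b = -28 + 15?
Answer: 1703/1125531 ≈ 0.0015131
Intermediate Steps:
b = -13
U(R, G) = -13
1/(-33*(-7 - 13) + (-104/262 + (-6 + 1*(-11))/U(20, -5))) = 1/(-33*(-7 - 13) + (-104/262 + (-6 + 1*(-11))/(-13))) = 1/(-33*(-20) + (-104*1/262 + (-6 - 11)*(-1/13))) = 1/(660 + (-52/131 - 17*(-1/13))) = 1/(660 + (-52/131 + 17/13)) = 1/(660 + 1551/1703) = 1/(1125531/1703) = 1703/1125531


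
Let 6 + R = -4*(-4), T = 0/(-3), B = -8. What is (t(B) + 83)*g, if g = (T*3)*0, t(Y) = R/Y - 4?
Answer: 0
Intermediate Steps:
T = 0 (T = 0*(-⅓) = 0)
R = 10 (R = -6 - 4*(-4) = -6 + 16 = 10)
t(Y) = -4 + 10/Y (t(Y) = 10/Y - 4 = -4 + 10/Y)
g = 0 (g = (0*3)*0 = 0*0 = 0)
(t(B) + 83)*g = ((-4 + 10/(-8)) + 83)*0 = ((-4 + 10*(-⅛)) + 83)*0 = ((-4 - 5/4) + 83)*0 = (-21/4 + 83)*0 = (311/4)*0 = 0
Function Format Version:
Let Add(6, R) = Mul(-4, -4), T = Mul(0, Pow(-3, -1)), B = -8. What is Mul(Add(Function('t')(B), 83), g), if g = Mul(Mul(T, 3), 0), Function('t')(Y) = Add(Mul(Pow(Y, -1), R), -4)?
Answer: 0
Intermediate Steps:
T = 0 (T = Mul(0, Rational(-1, 3)) = 0)
R = 10 (R = Add(-6, Mul(-4, -4)) = Add(-6, 16) = 10)
Function('t')(Y) = Add(-4, Mul(10, Pow(Y, -1))) (Function('t')(Y) = Add(Mul(Pow(Y, -1), 10), -4) = Add(Mul(10, Pow(Y, -1)), -4) = Add(-4, Mul(10, Pow(Y, -1))))
g = 0 (g = Mul(Mul(0, 3), 0) = Mul(0, 0) = 0)
Mul(Add(Function('t')(B), 83), g) = Mul(Add(Add(-4, Mul(10, Pow(-8, -1))), 83), 0) = Mul(Add(Add(-4, Mul(10, Rational(-1, 8))), 83), 0) = Mul(Add(Add(-4, Rational(-5, 4)), 83), 0) = Mul(Add(Rational(-21, 4), 83), 0) = Mul(Rational(311, 4), 0) = 0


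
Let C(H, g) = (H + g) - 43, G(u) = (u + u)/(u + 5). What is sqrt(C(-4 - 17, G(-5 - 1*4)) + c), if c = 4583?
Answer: sqrt(18094)/2 ≈ 67.257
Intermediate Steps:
G(u) = 2*u/(5 + u) (G(u) = (2*u)/(5 + u) = 2*u/(5 + u))
C(H, g) = -43 + H + g
sqrt(C(-4 - 17, G(-5 - 1*4)) + c) = sqrt((-43 + (-4 - 17) + 2*(-5 - 1*4)/(5 + (-5 - 1*4))) + 4583) = sqrt((-43 - 21 + 2*(-5 - 4)/(5 + (-5 - 4))) + 4583) = sqrt((-43 - 21 + 2*(-9)/(5 - 9)) + 4583) = sqrt((-43 - 21 + 2*(-9)/(-4)) + 4583) = sqrt((-43 - 21 + 2*(-9)*(-1/4)) + 4583) = sqrt((-43 - 21 + 9/2) + 4583) = sqrt(-119/2 + 4583) = sqrt(9047/2) = sqrt(18094)/2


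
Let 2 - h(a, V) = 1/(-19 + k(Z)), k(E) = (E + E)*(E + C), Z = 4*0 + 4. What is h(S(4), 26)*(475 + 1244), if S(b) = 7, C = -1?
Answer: 15471/5 ≈ 3094.2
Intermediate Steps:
Z = 4 (Z = 0 + 4 = 4)
k(E) = 2*E*(-1 + E) (k(E) = (E + E)*(E - 1) = (2*E)*(-1 + E) = 2*E*(-1 + E))
h(a, V) = 9/5 (h(a, V) = 2 - 1/(-19 + 2*4*(-1 + 4)) = 2 - 1/(-19 + 2*4*3) = 2 - 1/(-19 + 24) = 2 - 1/5 = 2 - 1*⅕ = 2 - ⅕ = 9/5)
h(S(4), 26)*(475 + 1244) = 9*(475 + 1244)/5 = (9/5)*1719 = 15471/5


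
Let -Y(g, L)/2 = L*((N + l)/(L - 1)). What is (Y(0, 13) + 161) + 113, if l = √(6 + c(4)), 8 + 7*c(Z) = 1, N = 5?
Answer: 1579/6 - 13*√5/6 ≈ 258.32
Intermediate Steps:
c(Z) = -1 (c(Z) = -8/7 + (⅐)*1 = -8/7 + ⅐ = -1)
l = √5 (l = √(6 - 1) = √5 ≈ 2.2361)
Y(g, L) = -2*L*(5 + √5)/(-1 + L) (Y(g, L) = -2*L*(5 + √5)/(L - 1) = -2*L*(5 + √5)/(-1 + L))
(Y(0, 13) + 161) + 113 = (-2*13*(5 + √5)/(-1 + 13) + 161) + 113 = (-2*13*(5 + √5)/12 + 161) + 113 = (-2*13*1/12*(5 + √5) + 161) + 113 = ((-65/6 - 13*√5/6) + 161) + 113 = (901/6 - 13*√5/6) + 113 = 1579/6 - 13*√5/6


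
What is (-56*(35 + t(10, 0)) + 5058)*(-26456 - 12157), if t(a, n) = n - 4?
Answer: -128272386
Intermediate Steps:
t(a, n) = -4 + n
(-56*(35 + t(10, 0)) + 5058)*(-26456 - 12157) = (-56*(35 + (-4 + 0)) + 5058)*(-26456 - 12157) = (-56*(35 - 4) + 5058)*(-38613) = (-56*31 + 5058)*(-38613) = (-1736 + 5058)*(-38613) = 3322*(-38613) = -128272386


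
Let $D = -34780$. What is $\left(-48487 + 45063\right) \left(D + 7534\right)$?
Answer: $93290304$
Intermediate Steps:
$\left(-48487 + 45063\right) \left(D + 7534\right) = \left(-48487 + 45063\right) \left(-34780 + 7534\right) = \left(-3424\right) \left(-27246\right) = 93290304$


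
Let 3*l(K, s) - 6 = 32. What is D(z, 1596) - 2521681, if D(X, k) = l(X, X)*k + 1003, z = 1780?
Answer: -2500462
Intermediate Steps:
l(K, s) = 38/3 (l(K, s) = 2 + (1/3)*32 = 2 + 32/3 = 38/3)
D(X, k) = 1003 + 38*k/3 (D(X, k) = 38*k/3 + 1003 = 1003 + 38*k/3)
D(z, 1596) - 2521681 = (1003 + (38/3)*1596) - 2521681 = (1003 + 20216) - 2521681 = 21219 - 2521681 = -2500462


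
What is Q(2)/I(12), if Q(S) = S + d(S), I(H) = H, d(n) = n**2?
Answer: 1/2 ≈ 0.50000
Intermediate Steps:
Q(S) = S + S**2
Q(2)/I(12) = (2*(1 + 2))/12 = (2*3)*(1/12) = 6*(1/12) = 1/2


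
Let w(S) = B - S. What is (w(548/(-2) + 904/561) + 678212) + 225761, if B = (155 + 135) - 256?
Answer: 507300737/561 ≈ 9.0428e+5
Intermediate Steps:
B = 34 (B = 290 - 256 = 34)
w(S) = 34 - S
(w(548/(-2) + 904/561) + 678212) + 225761 = ((34 - (548/(-2) + 904/561)) + 678212) + 225761 = ((34 - (548*(-½) + 904*(1/561))) + 678212) + 225761 = ((34 - (-274 + 904/561)) + 678212) + 225761 = ((34 - 1*(-152810/561)) + 678212) + 225761 = ((34 + 152810/561) + 678212) + 225761 = (171884/561 + 678212) + 225761 = 380648816/561 + 225761 = 507300737/561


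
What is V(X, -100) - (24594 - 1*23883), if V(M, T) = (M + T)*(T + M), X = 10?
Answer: 7389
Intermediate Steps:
V(M, T) = (M + T)² (V(M, T) = (M + T)*(M + T) = (M + T)²)
V(X, -100) - (24594 - 1*23883) = (10 - 100)² - (24594 - 1*23883) = (-90)² - (24594 - 23883) = 8100 - 1*711 = 8100 - 711 = 7389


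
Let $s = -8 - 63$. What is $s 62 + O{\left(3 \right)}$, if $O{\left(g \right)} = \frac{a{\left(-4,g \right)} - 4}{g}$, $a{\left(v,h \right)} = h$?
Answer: $- \frac{13207}{3} \approx -4402.3$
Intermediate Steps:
$s = -71$
$O{\left(g \right)} = \frac{-4 + g}{g}$ ($O{\left(g \right)} = \frac{g - 4}{g} = \frac{-4 + g}{g}$)
$s 62 + O{\left(3 \right)} = \left(-71\right) 62 + \frac{-4 + 3}{3} = -4402 + \frac{1}{3} \left(-1\right) = -4402 - \frac{1}{3} = - \frac{13207}{3}$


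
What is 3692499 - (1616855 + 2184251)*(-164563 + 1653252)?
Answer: -5658660997535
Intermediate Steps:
3692499 - (1616855 + 2184251)*(-164563 + 1653252) = 3692499 - 3801106*1488689 = 3692499 - 1*5658664690034 = 3692499 - 5658664690034 = -5658660997535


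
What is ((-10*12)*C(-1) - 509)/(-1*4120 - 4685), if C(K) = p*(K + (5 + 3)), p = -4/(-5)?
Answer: 1181/8805 ≈ 0.13413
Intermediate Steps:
p = ⅘ (p = -4*(-⅕) = ⅘ ≈ 0.80000)
C(K) = 32/5 + 4*K/5 (C(K) = 4*(K + (5 + 3))/5 = 4*(K + 8)/5 = 4*(8 + K)/5 = 32/5 + 4*K/5)
((-10*12)*C(-1) - 509)/(-1*4120 - 4685) = ((-10*12)*(32/5 + (⅘)*(-1)) - 509)/(-1*4120 - 4685) = (-120*(32/5 - ⅘) - 509)/(-4120 - 4685) = (-120*28/5 - 509)/(-8805) = (-672 - 509)*(-1/8805) = -1181*(-1/8805) = 1181/8805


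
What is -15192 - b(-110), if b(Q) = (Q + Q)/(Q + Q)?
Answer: -15193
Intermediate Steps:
b(Q) = 1 (b(Q) = (2*Q)/((2*Q)) = (2*Q)*(1/(2*Q)) = 1)
-15192 - b(-110) = -15192 - 1*1 = -15192 - 1 = -15193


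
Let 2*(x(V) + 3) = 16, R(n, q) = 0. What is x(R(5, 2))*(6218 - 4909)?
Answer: 6545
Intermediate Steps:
x(V) = 5 (x(V) = -3 + (½)*16 = -3 + 8 = 5)
x(R(5, 2))*(6218 - 4909) = 5*(6218 - 4909) = 5*1309 = 6545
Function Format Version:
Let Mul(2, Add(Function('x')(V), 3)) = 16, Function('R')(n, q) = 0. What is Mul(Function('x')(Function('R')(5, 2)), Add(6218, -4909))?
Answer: 6545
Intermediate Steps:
Function('x')(V) = 5 (Function('x')(V) = Add(-3, Mul(Rational(1, 2), 16)) = Add(-3, 8) = 5)
Mul(Function('x')(Function('R')(5, 2)), Add(6218, -4909)) = Mul(5, Add(6218, -4909)) = Mul(5, 1309) = 6545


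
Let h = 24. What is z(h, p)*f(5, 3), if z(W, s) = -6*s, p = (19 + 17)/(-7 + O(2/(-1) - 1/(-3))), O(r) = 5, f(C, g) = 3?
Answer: 324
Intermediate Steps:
p = -18 (p = (19 + 17)/(-7 + 5) = 36/(-2) = 36*(-½) = -18)
z(h, p)*f(5, 3) = -6*(-18)*3 = 108*3 = 324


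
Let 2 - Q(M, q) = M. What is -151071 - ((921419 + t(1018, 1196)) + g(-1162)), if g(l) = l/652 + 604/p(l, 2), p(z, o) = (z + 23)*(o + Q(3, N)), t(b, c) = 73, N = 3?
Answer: -398256799119/371314 ≈ -1.0726e+6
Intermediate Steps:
Q(M, q) = 2 - M
p(z, o) = (-1 + o)*(23 + z) (p(z, o) = (z + 23)*(o + (2 - 1*3)) = (23 + z)*(o + (2 - 3)) = (23 + z)*(o - 1) = (23 + z)*(-1 + o) = (-1 + o)*(23 + z))
g(l) = 604/(23 + l) + l/652 (g(l) = l/652 + 604/(-23 - l + 23*2 + 2*l) = l*(1/652) + 604/(-23 - l + 46 + 2*l) = l/652 + 604/(23 + l) = 604/(23 + l) + l/652)
-151071 - ((921419 + t(1018, 1196)) + g(-1162)) = -151071 - ((921419 + 73) + (393808 - 1162*(23 - 1162))/(652*(23 - 1162))) = -151071 - (921492 + (1/652)*(393808 - 1162*(-1139))/(-1139)) = -151071 - (921492 + (1/652)*(-1/1139)*(393808 + 1323518)) = -151071 - (921492 + (1/652)*(-1/1139)*1717326) = -151071 - (921492 - 858663/371314) = -151071 - 1*342162021825/371314 = -151071 - 342162021825/371314 = -398256799119/371314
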